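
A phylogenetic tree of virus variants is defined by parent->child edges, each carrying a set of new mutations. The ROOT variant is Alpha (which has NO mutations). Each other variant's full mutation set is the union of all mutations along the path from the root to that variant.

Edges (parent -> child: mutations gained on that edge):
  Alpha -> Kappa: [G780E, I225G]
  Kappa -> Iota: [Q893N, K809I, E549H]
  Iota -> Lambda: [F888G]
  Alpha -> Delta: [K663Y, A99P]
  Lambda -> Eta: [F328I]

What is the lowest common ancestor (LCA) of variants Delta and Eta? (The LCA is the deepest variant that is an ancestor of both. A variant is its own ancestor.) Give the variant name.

Answer: Alpha

Derivation:
Path from root to Delta: Alpha -> Delta
  ancestors of Delta: {Alpha, Delta}
Path from root to Eta: Alpha -> Kappa -> Iota -> Lambda -> Eta
  ancestors of Eta: {Alpha, Kappa, Iota, Lambda, Eta}
Common ancestors: {Alpha}
Walk up from Eta: Eta (not in ancestors of Delta), Lambda (not in ancestors of Delta), Iota (not in ancestors of Delta), Kappa (not in ancestors of Delta), Alpha (in ancestors of Delta)
Deepest common ancestor (LCA) = Alpha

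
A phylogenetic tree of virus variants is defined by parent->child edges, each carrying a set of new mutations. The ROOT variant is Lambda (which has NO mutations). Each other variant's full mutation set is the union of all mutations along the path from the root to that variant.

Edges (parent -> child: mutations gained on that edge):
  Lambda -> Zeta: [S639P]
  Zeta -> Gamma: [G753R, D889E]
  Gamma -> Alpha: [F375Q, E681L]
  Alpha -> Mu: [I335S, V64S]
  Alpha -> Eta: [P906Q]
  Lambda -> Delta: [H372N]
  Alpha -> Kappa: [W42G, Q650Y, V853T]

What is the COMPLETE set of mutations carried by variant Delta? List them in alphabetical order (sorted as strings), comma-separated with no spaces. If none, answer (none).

At Lambda: gained [] -> total []
At Delta: gained ['H372N'] -> total ['H372N']

Answer: H372N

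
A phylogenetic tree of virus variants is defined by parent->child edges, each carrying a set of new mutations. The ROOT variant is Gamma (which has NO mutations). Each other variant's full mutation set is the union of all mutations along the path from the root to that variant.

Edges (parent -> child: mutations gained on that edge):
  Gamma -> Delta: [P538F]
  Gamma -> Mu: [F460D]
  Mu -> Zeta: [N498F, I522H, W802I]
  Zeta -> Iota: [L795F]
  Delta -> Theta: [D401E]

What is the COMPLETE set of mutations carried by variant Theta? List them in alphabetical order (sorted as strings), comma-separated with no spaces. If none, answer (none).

Answer: D401E,P538F

Derivation:
At Gamma: gained [] -> total []
At Delta: gained ['P538F'] -> total ['P538F']
At Theta: gained ['D401E'] -> total ['D401E', 'P538F']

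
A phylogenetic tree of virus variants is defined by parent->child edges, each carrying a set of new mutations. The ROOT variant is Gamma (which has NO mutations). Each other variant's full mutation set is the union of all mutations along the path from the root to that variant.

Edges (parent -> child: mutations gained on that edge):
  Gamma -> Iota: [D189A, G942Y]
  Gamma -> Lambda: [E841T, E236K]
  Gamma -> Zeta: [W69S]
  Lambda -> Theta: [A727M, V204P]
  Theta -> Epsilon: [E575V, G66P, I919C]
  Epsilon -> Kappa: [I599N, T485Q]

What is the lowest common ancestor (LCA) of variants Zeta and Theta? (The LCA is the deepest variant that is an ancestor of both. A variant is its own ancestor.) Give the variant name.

Answer: Gamma

Derivation:
Path from root to Zeta: Gamma -> Zeta
  ancestors of Zeta: {Gamma, Zeta}
Path from root to Theta: Gamma -> Lambda -> Theta
  ancestors of Theta: {Gamma, Lambda, Theta}
Common ancestors: {Gamma}
Walk up from Theta: Theta (not in ancestors of Zeta), Lambda (not in ancestors of Zeta), Gamma (in ancestors of Zeta)
Deepest common ancestor (LCA) = Gamma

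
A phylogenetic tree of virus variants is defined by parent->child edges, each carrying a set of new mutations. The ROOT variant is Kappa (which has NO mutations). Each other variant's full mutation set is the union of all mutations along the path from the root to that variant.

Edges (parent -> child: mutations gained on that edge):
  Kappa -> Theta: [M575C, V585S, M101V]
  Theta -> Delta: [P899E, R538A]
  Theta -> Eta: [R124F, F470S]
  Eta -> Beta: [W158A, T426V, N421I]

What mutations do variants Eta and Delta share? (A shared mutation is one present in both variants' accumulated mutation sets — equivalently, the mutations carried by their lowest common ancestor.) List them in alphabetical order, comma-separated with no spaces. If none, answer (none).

Answer: M101V,M575C,V585S

Derivation:
Accumulating mutations along path to Eta:
  At Kappa: gained [] -> total []
  At Theta: gained ['M575C', 'V585S', 'M101V'] -> total ['M101V', 'M575C', 'V585S']
  At Eta: gained ['R124F', 'F470S'] -> total ['F470S', 'M101V', 'M575C', 'R124F', 'V585S']
Mutations(Eta) = ['F470S', 'M101V', 'M575C', 'R124F', 'V585S']
Accumulating mutations along path to Delta:
  At Kappa: gained [] -> total []
  At Theta: gained ['M575C', 'V585S', 'M101V'] -> total ['M101V', 'M575C', 'V585S']
  At Delta: gained ['P899E', 'R538A'] -> total ['M101V', 'M575C', 'P899E', 'R538A', 'V585S']
Mutations(Delta) = ['M101V', 'M575C', 'P899E', 'R538A', 'V585S']
Intersection: ['F470S', 'M101V', 'M575C', 'R124F', 'V585S'] ∩ ['M101V', 'M575C', 'P899E', 'R538A', 'V585S'] = ['M101V', 'M575C', 'V585S']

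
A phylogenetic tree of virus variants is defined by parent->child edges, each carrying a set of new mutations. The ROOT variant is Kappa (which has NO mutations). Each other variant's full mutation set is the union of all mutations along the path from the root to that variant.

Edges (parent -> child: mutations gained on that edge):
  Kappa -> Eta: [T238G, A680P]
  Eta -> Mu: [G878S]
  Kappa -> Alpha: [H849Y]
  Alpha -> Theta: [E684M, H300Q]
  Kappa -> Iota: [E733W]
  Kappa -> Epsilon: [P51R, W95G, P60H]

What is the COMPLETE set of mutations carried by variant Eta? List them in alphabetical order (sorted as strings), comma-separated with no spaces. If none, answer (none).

At Kappa: gained [] -> total []
At Eta: gained ['T238G', 'A680P'] -> total ['A680P', 'T238G']

Answer: A680P,T238G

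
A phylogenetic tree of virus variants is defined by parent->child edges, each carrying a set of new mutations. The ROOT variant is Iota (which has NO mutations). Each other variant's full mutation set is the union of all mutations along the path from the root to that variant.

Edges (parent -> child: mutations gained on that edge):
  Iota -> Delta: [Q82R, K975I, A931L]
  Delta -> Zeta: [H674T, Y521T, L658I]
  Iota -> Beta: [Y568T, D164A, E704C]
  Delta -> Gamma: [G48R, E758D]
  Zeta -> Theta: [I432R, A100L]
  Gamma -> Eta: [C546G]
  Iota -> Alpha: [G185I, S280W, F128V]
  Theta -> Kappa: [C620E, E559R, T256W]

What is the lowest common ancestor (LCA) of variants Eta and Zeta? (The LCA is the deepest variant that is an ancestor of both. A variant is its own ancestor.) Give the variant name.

Path from root to Eta: Iota -> Delta -> Gamma -> Eta
  ancestors of Eta: {Iota, Delta, Gamma, Eta}
Path from root to Zeta: Iota -> Delta -> Zeta
  ancestors of Zeta: {Iota, Delta, Zeta}
Common ancestors: {Iota, Delta}
Walk up from Zeta: Zeta (not in ancestors of Eta), Delta (in ancestors of Eta), Iota (in ancestors of Eta)
Deepest common ancestor (LCA) = Delta

Answer: Delta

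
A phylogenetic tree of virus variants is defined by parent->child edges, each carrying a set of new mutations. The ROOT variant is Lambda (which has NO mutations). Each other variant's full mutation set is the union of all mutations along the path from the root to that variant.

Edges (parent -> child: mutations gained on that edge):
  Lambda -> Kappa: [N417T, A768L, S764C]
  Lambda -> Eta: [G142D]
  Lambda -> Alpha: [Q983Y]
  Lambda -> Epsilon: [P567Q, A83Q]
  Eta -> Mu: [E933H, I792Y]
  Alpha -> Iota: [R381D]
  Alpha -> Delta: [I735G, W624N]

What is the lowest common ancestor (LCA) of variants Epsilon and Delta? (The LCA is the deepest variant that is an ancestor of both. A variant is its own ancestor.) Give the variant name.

Path from root to Epsilon: Lambda -> Epsilon
  ancestors of Epsilon: {Lambda, Epsilon}
Path from root to Delta: Lambda -> Alpha -> Delta
  ancestors of Delta: {Lambda, Alpha, Delta}
Common ancestors: {Lambda}
Walk up from Delta: Delta (not in ancestors of Epsilon), Alpha (not in ancestors of Epsilon), Lambda (in ancestors of Epsilon)
Deepest common ancestor (LCA) = Lambda

Answer: Lambda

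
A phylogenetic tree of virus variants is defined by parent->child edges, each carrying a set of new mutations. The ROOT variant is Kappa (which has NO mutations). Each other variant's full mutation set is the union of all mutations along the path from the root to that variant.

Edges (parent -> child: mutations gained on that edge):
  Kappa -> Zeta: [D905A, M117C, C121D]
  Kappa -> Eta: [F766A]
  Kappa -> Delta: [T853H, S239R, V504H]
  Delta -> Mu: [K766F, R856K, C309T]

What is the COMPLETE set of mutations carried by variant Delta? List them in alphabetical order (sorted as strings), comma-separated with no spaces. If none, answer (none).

Answer: S239R,T853H,V504H

Derivation:
At Kappa: gained [] -> total []
At Delta: gained ['T853H', 'S239R', 'V504H'] -> total ['S239R', 'T853H', 'V504H']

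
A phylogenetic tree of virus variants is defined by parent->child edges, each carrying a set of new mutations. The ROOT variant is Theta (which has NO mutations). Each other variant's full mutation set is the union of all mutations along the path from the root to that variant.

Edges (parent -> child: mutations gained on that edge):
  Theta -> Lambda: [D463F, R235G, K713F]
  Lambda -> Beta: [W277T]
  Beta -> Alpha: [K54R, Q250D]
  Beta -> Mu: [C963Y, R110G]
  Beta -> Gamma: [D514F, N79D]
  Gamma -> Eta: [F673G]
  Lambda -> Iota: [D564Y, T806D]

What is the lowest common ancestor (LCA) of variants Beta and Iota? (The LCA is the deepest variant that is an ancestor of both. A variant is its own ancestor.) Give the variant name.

Path from root to Beta: Theta -> Lambda -> Beta
  ancestors of Beta: {Theta, Lambda, Beta}
Path from root to Iota: Theta -> Lambda -> Iota
  ancestors of Iota: {Theta, Lambda, Iota}
Common ancestors: {Theta, Lambda}
Walk up from Iota: Iota (not in ancestors of Beta), Lambda (in ancestors of Beta), Theta (in ancestors of Beta)
Deepest common ancestor (LCA) = Lambda

Answer: Lambda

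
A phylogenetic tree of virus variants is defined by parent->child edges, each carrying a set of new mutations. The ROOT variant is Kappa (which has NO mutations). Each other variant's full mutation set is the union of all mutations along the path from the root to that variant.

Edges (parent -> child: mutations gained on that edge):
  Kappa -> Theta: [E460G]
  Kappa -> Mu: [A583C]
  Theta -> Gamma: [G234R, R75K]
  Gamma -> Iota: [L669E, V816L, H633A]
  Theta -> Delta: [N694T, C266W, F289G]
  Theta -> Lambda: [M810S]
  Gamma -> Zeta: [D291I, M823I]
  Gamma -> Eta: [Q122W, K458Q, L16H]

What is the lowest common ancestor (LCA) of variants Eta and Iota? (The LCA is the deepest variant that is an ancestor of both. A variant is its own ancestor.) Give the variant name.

Path from root to Eta: Kappa -> Theta -> Gamma -> Eta
  ancestors of Eta: {Kappa, Theta, Gamma, Eta}
Path from root to Iota: Kappa -> Theta -> Gamma -> Iota
  ancestors of Iota: {Kappa, Theta, Gamma, Iota}
Common ancestors: {Kappa, Theta, Gamma}
Walk up from Iota: Iota (not in ancestors of Eta), Gamma (in ancestors of Eta), Theta (in ancestors of Eta), Kappa (in ancestors of Eta)
Deepest common ancestor (LCA) = Gamma

Answer: Gamma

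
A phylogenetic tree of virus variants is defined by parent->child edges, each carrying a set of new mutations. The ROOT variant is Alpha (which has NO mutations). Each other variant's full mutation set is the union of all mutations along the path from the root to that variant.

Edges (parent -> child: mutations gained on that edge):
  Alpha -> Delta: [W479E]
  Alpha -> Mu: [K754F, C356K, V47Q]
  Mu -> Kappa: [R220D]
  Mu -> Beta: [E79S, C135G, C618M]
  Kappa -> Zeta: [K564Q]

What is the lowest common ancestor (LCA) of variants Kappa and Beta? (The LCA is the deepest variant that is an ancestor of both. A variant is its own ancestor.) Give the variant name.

Path from root to Kappa: Alpha -> Mu -> Kappa
  ancestors of Kappa: {Alpha, Mu, Kappa}
Path from root to Beta: Alpha -> Mu -> Beta
  ancestors of Beta: {Alpha, Mu, Beta}
Common ancestors: {Alpha, Mu}
Walk up from Beta: Beta (not in ancestors of Kappa), Mu (in ancestors of Kappa), Alpha (in ancestors of Kappa)
Deepest common ancestor (LCA) = Mu

Answer: Mu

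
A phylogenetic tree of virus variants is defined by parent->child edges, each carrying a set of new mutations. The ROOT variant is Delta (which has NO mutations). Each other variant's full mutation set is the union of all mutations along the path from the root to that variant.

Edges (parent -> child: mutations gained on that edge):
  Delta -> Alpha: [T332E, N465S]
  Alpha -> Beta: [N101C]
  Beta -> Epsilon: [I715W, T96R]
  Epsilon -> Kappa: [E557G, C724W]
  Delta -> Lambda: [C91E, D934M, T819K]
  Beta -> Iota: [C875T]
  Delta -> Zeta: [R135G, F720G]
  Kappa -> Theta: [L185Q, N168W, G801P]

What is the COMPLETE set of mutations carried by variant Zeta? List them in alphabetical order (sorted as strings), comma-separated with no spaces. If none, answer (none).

At Delta: gained [] -> total []
At Zeta: gained ['R135G', 'F720G'] -> total ['F720G', 'R135G']

Answer: F720G,R135G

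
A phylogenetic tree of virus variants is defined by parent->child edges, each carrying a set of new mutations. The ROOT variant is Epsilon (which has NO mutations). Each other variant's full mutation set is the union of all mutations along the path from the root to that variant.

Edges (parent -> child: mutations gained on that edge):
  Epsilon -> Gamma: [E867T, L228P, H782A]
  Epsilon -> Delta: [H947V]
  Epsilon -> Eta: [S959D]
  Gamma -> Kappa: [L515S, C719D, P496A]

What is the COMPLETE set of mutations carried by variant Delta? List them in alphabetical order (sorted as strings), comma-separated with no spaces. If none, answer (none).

Answer: H947V

Derivation:
At Epsilon: gained [] -> total []
At Delta: gained ['H947V'] -> total ['H947V']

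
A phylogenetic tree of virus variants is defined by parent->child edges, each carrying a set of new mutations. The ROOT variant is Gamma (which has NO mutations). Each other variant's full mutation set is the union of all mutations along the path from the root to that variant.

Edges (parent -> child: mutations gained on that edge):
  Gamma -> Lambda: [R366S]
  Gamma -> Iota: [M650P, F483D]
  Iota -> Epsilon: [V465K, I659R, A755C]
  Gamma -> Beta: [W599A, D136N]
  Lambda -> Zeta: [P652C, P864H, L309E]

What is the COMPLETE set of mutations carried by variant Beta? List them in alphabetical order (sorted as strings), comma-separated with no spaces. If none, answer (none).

At Gamma: gained [] -> total []
At Beta: gained ['W599A', 'D136N'] -> total ['D136N', 'W599A']

Answer: D136N,W599A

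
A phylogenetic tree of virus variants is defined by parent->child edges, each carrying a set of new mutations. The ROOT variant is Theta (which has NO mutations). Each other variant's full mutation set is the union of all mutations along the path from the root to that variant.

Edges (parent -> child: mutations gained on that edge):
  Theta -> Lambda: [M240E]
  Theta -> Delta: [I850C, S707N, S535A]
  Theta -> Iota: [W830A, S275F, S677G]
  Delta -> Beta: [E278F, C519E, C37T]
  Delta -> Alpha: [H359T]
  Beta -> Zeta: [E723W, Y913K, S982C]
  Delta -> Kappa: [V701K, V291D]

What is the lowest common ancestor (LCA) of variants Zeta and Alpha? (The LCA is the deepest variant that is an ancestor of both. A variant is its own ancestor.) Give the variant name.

Path from root to Zeta: Theta -> Delta -> Beta -> Zeta
  ancestors of Zeta: {Theta, Delta, Beta, Zeta}
Path from root to Alpha: Theta -> Delta -> Alpha
  ancestors of Alpha: {Theta, Delta, Alpha}
Common ancestors: {Theta, Delta}
Walk up from Alpha: Alpha (not in ancestors of Zeta), Delta (in ancestors of Zeta), Theta (in ancestors of Zeta)
Deepest common ancestor (LCA) = Delta

Answer: Delta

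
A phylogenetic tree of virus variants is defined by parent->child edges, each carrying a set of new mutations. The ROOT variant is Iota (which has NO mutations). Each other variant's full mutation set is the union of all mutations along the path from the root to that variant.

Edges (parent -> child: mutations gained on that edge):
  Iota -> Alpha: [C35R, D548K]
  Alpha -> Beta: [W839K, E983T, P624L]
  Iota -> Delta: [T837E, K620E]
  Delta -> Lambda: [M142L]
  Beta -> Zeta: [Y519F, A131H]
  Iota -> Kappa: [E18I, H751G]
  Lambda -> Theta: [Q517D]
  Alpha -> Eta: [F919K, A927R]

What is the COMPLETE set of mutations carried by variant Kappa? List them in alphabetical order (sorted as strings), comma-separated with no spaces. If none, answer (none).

At Iota: gained [] -> total []
At Kappa: gained ['E18I', 'H751G'] -> total ['E18I', 'H751G']

Answer: E18I,H751G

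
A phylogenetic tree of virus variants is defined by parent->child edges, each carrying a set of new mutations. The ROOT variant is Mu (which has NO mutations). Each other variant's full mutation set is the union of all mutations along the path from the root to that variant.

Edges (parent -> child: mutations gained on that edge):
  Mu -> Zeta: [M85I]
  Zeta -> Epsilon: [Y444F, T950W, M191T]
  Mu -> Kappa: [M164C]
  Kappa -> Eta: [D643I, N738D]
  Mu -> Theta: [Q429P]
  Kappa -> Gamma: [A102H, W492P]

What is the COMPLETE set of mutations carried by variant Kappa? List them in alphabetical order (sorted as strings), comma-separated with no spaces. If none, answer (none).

At Mu: gained [] -> total []
At Kappa: gained ['M164C'] -> total ['M164C']

Answer: M164C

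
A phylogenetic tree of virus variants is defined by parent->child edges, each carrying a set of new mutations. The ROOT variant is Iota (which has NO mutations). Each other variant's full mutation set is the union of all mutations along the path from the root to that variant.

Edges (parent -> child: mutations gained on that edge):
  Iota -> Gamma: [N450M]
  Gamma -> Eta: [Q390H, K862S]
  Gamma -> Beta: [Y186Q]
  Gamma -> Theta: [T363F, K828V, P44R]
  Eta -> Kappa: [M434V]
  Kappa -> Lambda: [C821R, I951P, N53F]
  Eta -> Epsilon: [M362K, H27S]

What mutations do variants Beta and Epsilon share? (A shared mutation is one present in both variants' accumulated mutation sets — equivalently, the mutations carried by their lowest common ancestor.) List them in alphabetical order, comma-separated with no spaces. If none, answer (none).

Accumulating mutations along path to Beta:
  At Iota: gained [] -> total []
  At Gamma: gained ['N450M'] -> total ['N450M']
  At Beta: gained ['Y186Q'] -> total ['N450M', 'Y186Q']
Mutations(Beta) = ['N450M', 'Y186Q']
Accumulating mutations along path to Epsilon:
  At Iota: gained [] -> total []
  At Gamma: gained ['N450M'] -> total ['N450M']
  At Eta: gained ['Q390H', 'K862S'] -> total ['K862S', 'N450M', 'Q390H']
  At Epsilon: gained ['M362K', 'H27S'] -> total ['H27S', 'K862S', 'M362K', 'N450M', 'Q390H']
Mutations(Epsilon) = ['H27S', 'K862S', 'M362K', 'N450M', 'Q390H']
Intersection: ['N450M', 'Y186Q'] ∩ ['H27S', 'K862S', 'M362K', 'N450M', 'Q390H'] = ['N450M']

Answer: N450M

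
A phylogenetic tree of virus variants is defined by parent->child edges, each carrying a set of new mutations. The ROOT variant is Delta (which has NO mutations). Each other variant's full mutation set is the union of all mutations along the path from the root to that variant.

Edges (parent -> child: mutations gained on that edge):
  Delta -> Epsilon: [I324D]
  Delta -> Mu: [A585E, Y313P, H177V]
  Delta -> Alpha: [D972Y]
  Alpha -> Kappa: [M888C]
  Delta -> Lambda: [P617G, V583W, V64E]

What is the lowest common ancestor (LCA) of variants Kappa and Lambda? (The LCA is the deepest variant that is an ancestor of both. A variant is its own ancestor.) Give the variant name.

Answer: Delta

Derivation:
Path from root to Kappa: Delta -> Alpha -> Kappa
  ancestors of Kappa: {Delta, Alpha, Kappa}
Path from root to Lambda: Delta -> Lambda
  ancestors of Lambda: {Delta, Lambda}
Common ancestors: {Delta}
Walk up from Lambda: Lambda (not in ancestors of Kappa), Delta (in ancestors of Kappa)
Deepest common ancestor (LCA) = Delta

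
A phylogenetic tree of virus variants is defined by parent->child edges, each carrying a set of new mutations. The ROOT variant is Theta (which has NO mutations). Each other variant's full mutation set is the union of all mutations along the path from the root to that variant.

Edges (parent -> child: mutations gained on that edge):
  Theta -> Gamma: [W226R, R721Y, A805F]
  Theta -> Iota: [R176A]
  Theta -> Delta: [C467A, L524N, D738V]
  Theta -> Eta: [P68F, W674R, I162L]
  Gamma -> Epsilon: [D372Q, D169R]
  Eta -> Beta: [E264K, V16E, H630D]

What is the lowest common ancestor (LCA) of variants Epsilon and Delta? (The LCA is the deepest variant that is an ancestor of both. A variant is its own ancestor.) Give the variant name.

Path from root to Epsilon: Theta -> Gamma -> Epsilon
  ancestors of Epsilon: {Theta, Gamma, Epsilon}
Path from root to Delta: Theta -> Delta
  ancestors of Delta: {Theta, Delta}
Common ancestors: {Theta}
Walk up from Delta: Delta (not in ancestors of Epsilon), Theta (in ancestors of Epsilon)
Deepest common ancestor (LCA) = Theta

Answer: Theta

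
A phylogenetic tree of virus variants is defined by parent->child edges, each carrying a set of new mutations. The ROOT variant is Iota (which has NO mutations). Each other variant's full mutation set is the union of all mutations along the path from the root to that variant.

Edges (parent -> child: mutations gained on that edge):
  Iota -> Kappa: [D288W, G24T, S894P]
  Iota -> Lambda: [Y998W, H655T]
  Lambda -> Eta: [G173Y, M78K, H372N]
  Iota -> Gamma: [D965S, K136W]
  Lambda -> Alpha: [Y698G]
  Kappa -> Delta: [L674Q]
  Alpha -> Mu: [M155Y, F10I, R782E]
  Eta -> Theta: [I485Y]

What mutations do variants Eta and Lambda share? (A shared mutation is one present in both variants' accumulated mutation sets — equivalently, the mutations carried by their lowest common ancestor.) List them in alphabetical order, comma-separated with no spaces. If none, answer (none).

Accumulating mutations along path to Eta:
  At Iota: gained [] -> total []
  At Lambda: gained ['Y998W', 'H655T'] -> total ['H655T', 'Y998W']
  At Eta: gained ['G173Y', 'M78K', 'H372N'] -> total ['G173Y', 'H372N', 'H655T', 'M78K', 'Y998W']
Mutations(Eta) = ['G173Y', 'H372N', 'H655T', 'M78K', 'Y998W']
Accumulating mutations along path to Lambda:
  At Iota: gained [] -> total []
  At Lambda: gained ['Y998W', 'H655T'] -> total ['H655T', 'Y998W']
Mutations(Lambda) = ['H655T', 'Y998W']
Intersection: ['G173Y', 'H372N', 'H655T', 'M78K', 'Y998W'] ∩ ['H655T', 'Y998W'] = ['H655T', 'Y998W']

Answer: H655T,Y998W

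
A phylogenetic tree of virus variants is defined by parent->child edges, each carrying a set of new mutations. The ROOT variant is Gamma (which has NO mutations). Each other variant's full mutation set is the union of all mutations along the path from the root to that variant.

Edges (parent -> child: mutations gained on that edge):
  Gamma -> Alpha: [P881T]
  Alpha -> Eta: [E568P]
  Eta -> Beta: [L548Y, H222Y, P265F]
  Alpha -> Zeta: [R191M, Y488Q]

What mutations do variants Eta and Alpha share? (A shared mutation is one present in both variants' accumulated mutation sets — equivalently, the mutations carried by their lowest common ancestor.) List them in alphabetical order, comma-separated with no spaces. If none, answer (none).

Answer: P881T

Derivation:
Accumulating mutations along path to Eta:
  At Gamma: gained [] -> total []
  At Alpha: gained ['P881T'] -> total ['P881T']
  At Eta: gained ['E568P'] -> total ['E568P', 'P881T']
Mutations(Eta) = ['E568P', 'P881T']
Accumulating mutations along path to Alpha:
  At Gamma: gained [] -> total []
  At Alpha: gained ['P881T'] -> total ['P881T']
Mutations(Alpha) = ['P881T']
Intersection: ['E568P', 'P881T'] ∩ ['P881T'] = ['P881T']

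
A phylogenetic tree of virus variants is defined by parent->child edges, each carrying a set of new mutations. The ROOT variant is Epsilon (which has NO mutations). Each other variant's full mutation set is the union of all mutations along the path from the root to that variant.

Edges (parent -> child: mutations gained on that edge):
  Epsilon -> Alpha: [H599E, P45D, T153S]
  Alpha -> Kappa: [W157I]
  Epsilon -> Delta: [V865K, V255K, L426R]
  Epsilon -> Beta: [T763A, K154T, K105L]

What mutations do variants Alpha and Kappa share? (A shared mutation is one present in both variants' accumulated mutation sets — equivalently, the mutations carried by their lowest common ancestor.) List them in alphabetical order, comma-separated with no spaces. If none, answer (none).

Answer: H599E,P45D,T153S

Derivation:
Accumulating mutations along path to Alpha:
  At Epsilon: gained [] -> total []
  At Alpha: gained ['H599E', 'P45D', 'T153S'] -> total ['H599E', 'P45D', 'T153S']
Mutations(Alpha) = ['H599E', 'P45D', 'T153S']
Accumulating mutations along path to Kappa:
  At Epsilon: gained [] -> total []
  At Alpha: gained ['H599E', 'P45D', 'T153S'] -> total ['H599E', 'P45D', 'T153S']
  At Kappa: gained ['W157I'] -> total ['H599E', 'P45D', 'T153S', 'W157I']
Mutations(Kappa) = ['H599E', 'P45D', 'T153S', 'W157I']
Intersection: ['H599E', 'P45D', 'T153S'] ∩ ['H599E', 'P45D', 'T153S', 'W157I'] = ['H599E', 'P45D', 'T153S']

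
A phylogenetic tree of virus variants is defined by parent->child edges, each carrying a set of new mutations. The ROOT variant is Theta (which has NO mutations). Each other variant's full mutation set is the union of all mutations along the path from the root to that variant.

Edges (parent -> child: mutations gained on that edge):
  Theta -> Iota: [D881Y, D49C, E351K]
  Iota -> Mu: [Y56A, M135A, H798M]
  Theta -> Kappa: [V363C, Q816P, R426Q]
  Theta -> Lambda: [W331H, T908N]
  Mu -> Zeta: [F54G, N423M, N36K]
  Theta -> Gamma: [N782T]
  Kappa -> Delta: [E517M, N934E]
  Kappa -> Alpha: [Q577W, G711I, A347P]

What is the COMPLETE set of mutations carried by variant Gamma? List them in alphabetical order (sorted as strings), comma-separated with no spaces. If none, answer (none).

Answer: N782T

Derivation:
At Theta: gained [] -> total []
At Gamma: gained ['N782T'] -> total ['N782T']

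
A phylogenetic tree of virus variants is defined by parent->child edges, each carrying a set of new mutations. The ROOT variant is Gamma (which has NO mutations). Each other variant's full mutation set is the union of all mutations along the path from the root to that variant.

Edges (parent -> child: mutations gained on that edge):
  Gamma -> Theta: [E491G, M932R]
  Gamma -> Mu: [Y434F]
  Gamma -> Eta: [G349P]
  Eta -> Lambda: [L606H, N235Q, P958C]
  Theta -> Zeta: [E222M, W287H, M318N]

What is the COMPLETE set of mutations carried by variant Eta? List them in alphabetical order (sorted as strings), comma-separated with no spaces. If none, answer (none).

At Gamma: gained [] -> total []
At Eta: gained ['G349P'] -> total ['G349P']

Answer: G349P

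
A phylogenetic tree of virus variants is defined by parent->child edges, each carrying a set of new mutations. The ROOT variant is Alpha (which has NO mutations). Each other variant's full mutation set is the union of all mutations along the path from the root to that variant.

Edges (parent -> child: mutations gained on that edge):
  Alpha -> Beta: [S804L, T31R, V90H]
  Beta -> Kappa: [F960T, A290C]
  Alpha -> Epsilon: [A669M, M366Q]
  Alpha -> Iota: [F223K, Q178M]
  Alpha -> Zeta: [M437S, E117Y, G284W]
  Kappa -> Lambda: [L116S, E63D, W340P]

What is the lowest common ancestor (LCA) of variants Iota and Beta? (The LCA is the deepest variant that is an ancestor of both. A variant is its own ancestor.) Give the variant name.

Answer: Alpha

Derivation:
Path from root to Iota: Alpha -> Iota
  ancestors of Iota: {Alpha, Iota}
Path from root to Beta: Alpha -> Beta
  ancestors of Beta: {Alpha, Beta}
Common ancestors: {Alpha}
Walk up from Beta: Beta (not in ancestors of Iota), Alpha (in ancestors of Iota)
Deepest common ancestor (LCA) = Alpha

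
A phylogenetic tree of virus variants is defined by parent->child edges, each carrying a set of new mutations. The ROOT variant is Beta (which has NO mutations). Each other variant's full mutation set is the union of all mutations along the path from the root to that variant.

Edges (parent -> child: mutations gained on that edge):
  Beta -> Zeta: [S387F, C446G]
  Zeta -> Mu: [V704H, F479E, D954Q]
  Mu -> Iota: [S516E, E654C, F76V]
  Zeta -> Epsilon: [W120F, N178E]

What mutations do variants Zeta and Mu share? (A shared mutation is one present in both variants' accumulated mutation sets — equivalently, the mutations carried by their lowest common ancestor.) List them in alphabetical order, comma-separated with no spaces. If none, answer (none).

Answer: C446G,S387F

Derivation:
Accumulating mutations along path to Zeta:
  At Beta: gained [] -> total []
  At Zeta: gained ['S387F', 'C446G'] -> total ['C446G', 'S387F']
Mutations(Zeta) = ['C446G', 'S387F']
Accumulating mutations along path to Mu:
  At Beta: gained [] -> total []
  At Zeta: gained ['S387F', 'C446G'] -> total ['C446G', 'S387F']
  At Mu: gained ['V704H', 'F479E', 'D954Q'] -> total ['C446G', 'D954Q', 'F479E', 'S387F', 'V704H']
Mutations(Mu) = ['C446G', 'D954Q', 'F479E', 'S387F', 'V704H']
Intersection: ['C446G', 'S387F'] ∩ ['C446G', 'D954Q', 'F479E', 'S387F', 'V704H'] = ['C446G', 'S387F']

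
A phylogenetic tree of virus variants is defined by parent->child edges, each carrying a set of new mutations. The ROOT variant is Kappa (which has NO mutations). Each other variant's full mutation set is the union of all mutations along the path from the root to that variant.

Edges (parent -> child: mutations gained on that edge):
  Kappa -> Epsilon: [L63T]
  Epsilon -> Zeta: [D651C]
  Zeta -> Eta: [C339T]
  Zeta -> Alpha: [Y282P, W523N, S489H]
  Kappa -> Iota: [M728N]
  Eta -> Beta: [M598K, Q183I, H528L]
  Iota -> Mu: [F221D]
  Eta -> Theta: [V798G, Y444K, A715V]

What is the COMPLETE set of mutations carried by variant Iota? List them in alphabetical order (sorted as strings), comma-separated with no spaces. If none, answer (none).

Answer: M728N

Derivation:
At Kappa: gained [] -> total []
At Iota: gained ['M728N'] -> total ['M728N']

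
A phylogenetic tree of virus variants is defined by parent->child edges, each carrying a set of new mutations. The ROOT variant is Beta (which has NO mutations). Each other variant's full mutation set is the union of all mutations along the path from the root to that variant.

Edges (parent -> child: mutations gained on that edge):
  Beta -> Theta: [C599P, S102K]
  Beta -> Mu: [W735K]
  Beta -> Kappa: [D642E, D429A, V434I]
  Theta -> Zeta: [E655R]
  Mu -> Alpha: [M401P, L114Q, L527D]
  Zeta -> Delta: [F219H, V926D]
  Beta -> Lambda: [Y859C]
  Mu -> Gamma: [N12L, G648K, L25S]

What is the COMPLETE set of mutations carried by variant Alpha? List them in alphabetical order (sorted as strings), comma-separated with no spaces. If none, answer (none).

At Beta: gained [] -> total []
At Mu: gained ['W735K'] -> total ['W735K']
At Alpha: gained ['M401P', 'L114Q', 'L527D'] -> total ['L114Q', 'L527D', 'M401P', 'W735K']

Answer: L114Q,L527D,M401P,W735K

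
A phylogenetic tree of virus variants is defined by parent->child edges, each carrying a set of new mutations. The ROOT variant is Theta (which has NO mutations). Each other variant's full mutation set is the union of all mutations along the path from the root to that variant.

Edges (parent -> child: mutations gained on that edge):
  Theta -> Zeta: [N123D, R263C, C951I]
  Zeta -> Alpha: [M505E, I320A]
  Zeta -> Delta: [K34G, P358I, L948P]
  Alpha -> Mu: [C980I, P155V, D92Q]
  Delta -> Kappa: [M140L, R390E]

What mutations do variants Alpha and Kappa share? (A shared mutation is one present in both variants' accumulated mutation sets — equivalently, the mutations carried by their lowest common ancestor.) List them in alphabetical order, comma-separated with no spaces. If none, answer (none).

Answer: C951I,N123D,R263C

Derivation:
Accumulating mutations along path to Alpha:
  At Theta: gained [] -> total []
  At Zeta: gained ['N123D', 'R263C', 'C951I'] -> total ['C951I', 'N123D', 'R263C']
  At Alpha: gained ['M505E', 'I320A'] -> total ['C951I', 'I320A', 'M505E', 'N123D', 'R263C']
Mutations(Alpha) = ['C951I', 'I320A', 'M505E', 'N123D', 'R263C']
Accumulating mutations along path to Kappa:
  At Theta: gained [] -> total []
  At Zeta: gained ['N123D', 'R263C', 'C951I'] -> total ['C951I', 'N123D', 'R263C']
  At Delta: gained ['K34G', 'P358I', 'L948P'] -> total ['C951I', 'K34G', 'L948P', 'N123D', 'P358I', 'R263C']
  At Kappa: gained ['M140L', 'R390E'] -> total ['C951I', 'K34G', 'L948P', 'M140L', 'N123D', 'P358I', 'R263C', 'R390E']
Mutations(Kappa) = ['C951I', 'K34G', 'L948P', 'M140L', 'N123D', 'P358I', 'R263C', 'R390E']
Intersection: ['C951I', 'I320A', 'M505E', 'N123D', 'R263C'] ∩ ['C951I', 'K34G', 'L948P', 'M140L', 'N123D', 'P358I', 'R263C', 'R390E'] = ['C951I', 'N123D', 'R263C']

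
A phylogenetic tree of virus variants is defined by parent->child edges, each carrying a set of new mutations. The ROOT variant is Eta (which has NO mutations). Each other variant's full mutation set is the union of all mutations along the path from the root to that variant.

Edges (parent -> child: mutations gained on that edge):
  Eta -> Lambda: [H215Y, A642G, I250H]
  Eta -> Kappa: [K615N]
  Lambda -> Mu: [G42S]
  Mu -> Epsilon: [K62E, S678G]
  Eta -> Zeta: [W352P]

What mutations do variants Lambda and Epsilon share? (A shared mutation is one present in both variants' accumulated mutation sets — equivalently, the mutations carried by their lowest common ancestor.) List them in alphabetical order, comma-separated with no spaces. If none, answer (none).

Answer: A642G,H215Y,I250H

Derivation:
Accumulating mutations along path to Lambda:
  At Eta: gained [] -> total []
  At Lambda: gained ['H215Y', 'A642G', 'I250H'] -> total ['A642G', 'H215Y', 'I250H']
Mutations(Lambda) = ['A642G', 'H215Y', 'I250H']
Accumulating mutations along path to Epsilon:
  At Eta: gained [] -> total []
  At Lambda: gained ['H215Y', 'A642G', 'I250H'] -> total ['A642G', 'H215Y', 'I250H']
  At Mu: gained ['G42S'] -> total ['A642G', 'G42S', 'H215Y', 'I250H']
  At Epsilon: gained ['K62E', 'S678G'] -> total ['A642G', 'G42S', 'H215Y', 'I250H', 'K62E', 'S678G']
Mutations(Epsilon) = ['A642G', 'G42S', 'H215Y', 'I250H', 'K62E', 'S678G']
Intersection: ['A642G', 'H215Y', 'I250H'] ∩ ['A642G', 'G42S', 'H215Y', 'I250H', 'K62E', 'S678G'] = ['A642G', 'H215Y', 'I250H']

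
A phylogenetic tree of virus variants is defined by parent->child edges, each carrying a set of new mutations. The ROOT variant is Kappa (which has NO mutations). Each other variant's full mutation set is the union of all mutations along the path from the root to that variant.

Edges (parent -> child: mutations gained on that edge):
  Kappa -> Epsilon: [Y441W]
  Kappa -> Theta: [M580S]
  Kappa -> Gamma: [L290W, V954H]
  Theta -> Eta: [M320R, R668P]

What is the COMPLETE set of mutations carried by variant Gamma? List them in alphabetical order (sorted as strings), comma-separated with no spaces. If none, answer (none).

Answer: L290W,V954H

Derivation:
At Kappa: gained [] -> total []
At Gamma: gained ['L290W', 'V954H'] -> total ['L290W', 'V954H']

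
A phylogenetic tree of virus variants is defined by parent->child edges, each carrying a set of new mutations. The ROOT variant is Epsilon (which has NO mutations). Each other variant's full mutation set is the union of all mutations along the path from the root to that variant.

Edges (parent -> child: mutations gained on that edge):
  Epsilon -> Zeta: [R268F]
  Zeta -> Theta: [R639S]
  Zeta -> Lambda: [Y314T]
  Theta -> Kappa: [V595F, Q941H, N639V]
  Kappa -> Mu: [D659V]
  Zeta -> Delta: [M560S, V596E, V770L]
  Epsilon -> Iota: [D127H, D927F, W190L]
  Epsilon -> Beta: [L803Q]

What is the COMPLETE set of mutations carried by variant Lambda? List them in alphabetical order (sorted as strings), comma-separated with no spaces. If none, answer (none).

At Epsilon: gained [] -> total []
At Zeta: gained ['R268F'] -> total ['R268F']
At Lambda: gained ['Y314T'] -> total ['R268F', 'Y314T']

Answer: R268F,Y314T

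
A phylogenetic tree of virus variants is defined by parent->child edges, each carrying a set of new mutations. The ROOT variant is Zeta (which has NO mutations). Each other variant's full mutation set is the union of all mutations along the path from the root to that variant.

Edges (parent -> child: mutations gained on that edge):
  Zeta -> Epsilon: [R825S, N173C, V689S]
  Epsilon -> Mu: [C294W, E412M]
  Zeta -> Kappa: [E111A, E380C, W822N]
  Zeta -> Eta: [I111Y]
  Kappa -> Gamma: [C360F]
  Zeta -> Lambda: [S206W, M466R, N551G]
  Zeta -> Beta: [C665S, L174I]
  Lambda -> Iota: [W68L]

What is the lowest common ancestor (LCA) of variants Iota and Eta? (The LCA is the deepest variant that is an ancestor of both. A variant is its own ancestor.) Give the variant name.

Path from root to Iota: Zeta -> Lambda -> Iota
  ancestors of Iota: {Zeta, Lambda, Iota}
Path from root to Eta: Zeta -> Eta
  ancestors of Eta: {Zeta, Eta}
Common ancestors: {Zeta}
Walk up from Eta: Eta (not in ancestors of Iota), Zeta (in ancestors of Iota)
Deepest common ancestor (LCA) = Zeta

Answer: Zeta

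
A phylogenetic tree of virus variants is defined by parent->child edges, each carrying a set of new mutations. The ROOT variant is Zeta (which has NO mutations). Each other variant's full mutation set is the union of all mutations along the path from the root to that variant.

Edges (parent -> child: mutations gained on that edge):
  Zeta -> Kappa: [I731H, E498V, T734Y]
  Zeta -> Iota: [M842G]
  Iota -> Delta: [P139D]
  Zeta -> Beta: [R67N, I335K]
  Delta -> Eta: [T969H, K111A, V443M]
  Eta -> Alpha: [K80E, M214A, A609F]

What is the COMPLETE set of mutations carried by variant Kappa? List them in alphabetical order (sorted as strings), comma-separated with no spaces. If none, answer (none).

At Zeta: gained [] -> total []
At Kappa: gained ['I731H', 'E498V', 'T734Y'] -> total ['E498V', 'I731H', 'T734Y']

Answer: E498V,I731H,T734Y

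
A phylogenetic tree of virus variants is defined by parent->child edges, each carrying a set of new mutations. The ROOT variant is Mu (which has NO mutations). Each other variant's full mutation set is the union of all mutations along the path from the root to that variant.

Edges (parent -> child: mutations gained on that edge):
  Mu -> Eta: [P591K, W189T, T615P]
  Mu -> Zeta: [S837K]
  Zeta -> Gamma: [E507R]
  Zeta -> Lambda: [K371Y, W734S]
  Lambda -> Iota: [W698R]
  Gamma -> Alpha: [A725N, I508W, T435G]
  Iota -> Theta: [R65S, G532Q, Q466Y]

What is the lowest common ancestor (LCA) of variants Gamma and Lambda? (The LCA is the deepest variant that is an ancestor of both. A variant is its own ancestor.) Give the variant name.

Answer: Zeta

Derivation:
Path from root to Gamma: Mu -> Zeta -> Gamma
  ancestors of Gamma: {Mu, Zeta, Gamma}
Path from root to Lambda: Mu -> Zeta -> Lambda
  ancestors of Lambda: {Mu, Zeta, Lambda}
Common ancestors: {Mu, Zeta}
Walk up from Lambda: Lambda (not in ancestors of Gamma), Zeta (in ancestors of Gamma), Mu (in ancestors of Gamma)
Deepest common ancestor (LCA) = Zeta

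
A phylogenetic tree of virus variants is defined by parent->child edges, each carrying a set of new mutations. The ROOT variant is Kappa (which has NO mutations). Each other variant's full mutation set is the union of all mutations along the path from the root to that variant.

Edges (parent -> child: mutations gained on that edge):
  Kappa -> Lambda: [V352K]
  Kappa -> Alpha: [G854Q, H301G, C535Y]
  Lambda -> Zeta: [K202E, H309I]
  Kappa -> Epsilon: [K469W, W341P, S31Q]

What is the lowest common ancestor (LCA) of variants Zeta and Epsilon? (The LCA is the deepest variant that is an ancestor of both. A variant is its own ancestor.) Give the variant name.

Answer: Kappa

Derivation:
Path from root to Zeta: Kappa -> Lambda -> Zeta
  ancestors of Zeta: {Kappa, Lambda, Zeta}
Path from root to Epsilon: Kappa -> Epsilon
  ancestors of Epsilon: {Kappa, Epsilon}
Common ancestors: {Kappa}
Walk up from Epsilon: Epsilon (not in ancestors of Zeta), Kappa (in ancestors of Zeta)
Deepest common ancestor (LCA) = Kappa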